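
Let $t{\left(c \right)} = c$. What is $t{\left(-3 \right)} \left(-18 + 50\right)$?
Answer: $-96$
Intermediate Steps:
$t{\left(-3 \right)} \left(-18 + 50\right) = - 3 \left(-18 + 50\right) = \left(-3\right) 32 = -96$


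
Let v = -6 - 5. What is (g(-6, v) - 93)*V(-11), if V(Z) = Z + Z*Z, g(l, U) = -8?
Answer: -11110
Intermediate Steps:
v = -11
V(Z) = Z + Z**2
(g(-6, v) - 93)*V(-11) = (-8 - 93)*(-11*(1 - 11)) = -(-1111)*(-10) = -101*110 = -11110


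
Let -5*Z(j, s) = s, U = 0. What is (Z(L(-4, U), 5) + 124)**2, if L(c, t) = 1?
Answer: 15129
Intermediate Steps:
Z(j, s) = -s/5
(Z(L(-4, U), 5) + 124)**2 = (-1/5*5 + 124)**2 = (-1 + 124)**2 = 123**2 = 15129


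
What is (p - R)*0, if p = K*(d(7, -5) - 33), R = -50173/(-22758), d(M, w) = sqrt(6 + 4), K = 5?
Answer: 0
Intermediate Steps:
d(M, w) = sqrt(10)
R = 50173/22758 (R = -50173*(-1/22758) = 50173/22758 ≈ 2.2046)
p = -165 + 5*sqrt(10) (p = 5*(sqrt(10) - 33) = 5*(-33 + sqrt(10)) = -165 + 5*sqrt(10) ≈ -149.19)
(p - R)*0 = ((-165 + 5*sqrt(10)) - 1*50173/22758)*0 = ((-165 + 5*sqrt(10)) - 50173/22758)*0 = (-3805243/22758 + 5*sqrt(10))*0 = 0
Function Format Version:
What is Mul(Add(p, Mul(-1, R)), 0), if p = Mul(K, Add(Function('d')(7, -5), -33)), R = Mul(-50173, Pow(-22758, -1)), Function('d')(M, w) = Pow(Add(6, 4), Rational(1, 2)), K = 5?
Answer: 0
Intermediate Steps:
Function('d')(M, w) = Pow(10, Rational(1, 2))
R = Rational(50173, 22758) (R = Mul(-50173, Rational(-1, 22758)) = Rational(50173, 22758) ≈ 2.2046)
p = Add(-165, Mul(5, Pow(10, Rational(1, 2)))) (p = Mul(5, Add(Pow(10, Rational(1, 2)), -33)) = Mul(5, Add(-33, Pow(10, Rational(1, 2)))) = Add(-165, Mul(5, Pow(10, Rational(1, 2)))) ≈ -149.19)
Mul(Add(p, Mul(-1, R)), 0) = Mul(Add(Add(-165, Mul(5, Pow(10, Rational(1, 2)))), Mul(-1, Rational(50173, 22758))), 0) = Mul(Add(Add(-165, Mul(5, Pow(10, Rational(1, 2)))), Rational(-50173, 22758)), 0) = Mul(Add(Rational(-3805243, 22758), Mul(5, Pow(10, Rational(1, 2)))), 0) = 0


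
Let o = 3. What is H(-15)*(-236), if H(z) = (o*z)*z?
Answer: -159300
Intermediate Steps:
H(z) = 3*z² (H(z) = (3*z)*z = 3*z²)
H(-15)*(-236) = (3*(-15)²)*(-236) = (3*225)*(-236) = 675*(-236) = -159300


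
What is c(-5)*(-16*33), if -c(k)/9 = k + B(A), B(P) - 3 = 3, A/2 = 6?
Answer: 4752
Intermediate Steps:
A = 12 (A = 2*6 = 12)
B(P) = 6 (B(P) = 3 + 3 = 6)
c(k) = -54 - 9*k (c(k) = -9*(k + 6) = -9*(6 + k) = -54 - 9*k)
c(-5)*(-16*33) = (-54 - 9*(-5))*(-16*33) = (-54 + 45)*(-528) = -9*(-528) = 4752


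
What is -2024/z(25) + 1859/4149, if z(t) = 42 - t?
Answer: -8365973/70533 ≈ -118.61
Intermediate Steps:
-2024/z(25) + 1859/4149 = -2024/(42 - 1*25) + 1859/4149 = -2024/(42 - 25) + 1859*(1/4149) = -2024/17 + 1859/4149 = -8365973/70533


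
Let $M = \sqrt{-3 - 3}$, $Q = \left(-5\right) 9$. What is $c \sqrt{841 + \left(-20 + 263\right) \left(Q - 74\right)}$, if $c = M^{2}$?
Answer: $- 12 i \sqrt{7019} \approx - 1005.4 i$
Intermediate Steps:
$Q = -45$
$M = i \sqrt{6}$ ($M = \sqrt{-6} = i \sqrt{6} \approx 2.4495 i$)
$c = -6$ ($c = \left(i \sqrt{6}\right)^{2} = -6$)
$c \sqrt{841 + \left(-20 + 263\right) \left(Q - 74\right)} = - 6 \sqrt{841 + \left(-20 + 263\right) \left(-45 - 74\right)} = - 6 \sqrt{841 + 243 \left(-119\right)} = - 6 \sqrt{841 - 28917} = - 6 \sqrt{-28076} = - 6 \cdot 2 i \sqrt{7019} = - 12 i \sqrt{7019}$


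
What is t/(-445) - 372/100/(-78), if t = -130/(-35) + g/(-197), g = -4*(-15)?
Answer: 3193401/79775150 ≈ 0.040030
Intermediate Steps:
g = 60
t = 4702/1379 (t = -130/(-35) + 60/(-197) = -130*(-1/35) + 60*(-1/197) = 26/7 - 60/197 = 4702/1379 ≈ 3.4097)
t/(-445) - 372/100/(-78) = (4702/1379)/(-445) - 372/100/(-78) = (4702/1379)*(-1/445) - 372*1/100*(-1/78) = -4702/613655 - 93/25*(-1/78) = -4702/613655 + 31/650 = 3193401/79775150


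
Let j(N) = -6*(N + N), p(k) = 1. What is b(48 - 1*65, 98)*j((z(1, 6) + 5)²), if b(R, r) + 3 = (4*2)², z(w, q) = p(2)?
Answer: -26352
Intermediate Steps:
z(w, q) = 1
j(N) = -12*N
b(R, r) = 61 (b(R, r) = -3 + (4*2)² = -3 + 8² = -3 + 64 = 61)
b(48 - 1*65, 98)*j((z(1, 6) + 5)²) = 61*(-12*(1 + 5)²) = 61*(-12*6²) = 61*(-12*36) = 61*(-432) = -26352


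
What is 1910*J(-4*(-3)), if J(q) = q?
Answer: 22920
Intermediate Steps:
1910*J(-4*(-3)) = 1910*(-4*(-3)) = 1910*12 = 22920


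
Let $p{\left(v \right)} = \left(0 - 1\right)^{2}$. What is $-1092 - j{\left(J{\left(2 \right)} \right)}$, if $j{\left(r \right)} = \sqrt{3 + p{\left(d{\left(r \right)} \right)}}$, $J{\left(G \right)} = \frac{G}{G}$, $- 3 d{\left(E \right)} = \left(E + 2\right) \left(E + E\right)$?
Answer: $-1094$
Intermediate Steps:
$d{\left(E \right)} = - \frac{2 E \left(2 + E\right)}{3}$ ($d{\left(E \right)} = - \frac{\left(E + 2\right) \left(E + E\right)}{3} = - \frac{\left(2 + E\right) 2 E}{3} = - \frac{2 E \left(2 + E\right)}{3}$)
$p{\left(v \right)} = 1$ ($p{\left(v \right)} = \left(-1\right)^{2} = 1$)
$J{\left(G \right)} = 1$
$j{\left(r \right)} = 2$ ($j{\left(r \right)} = \sqrt{3 + 1} = \sqrt{4} = 2$)
$-1092 - j{\left(J{\left(2 \right)} \right)} = -1092 - 2 = -1094$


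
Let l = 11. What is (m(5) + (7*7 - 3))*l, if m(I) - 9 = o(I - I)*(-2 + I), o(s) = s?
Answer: 605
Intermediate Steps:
m(I) = 9 (m(I) = 9 + (I - I)*(-2 + I) = 9 + 0*(-2 + I) = 9 + 0 = 9)
(m(5) + (7*7 - 3))*l = (9 + (7*7 - 3))*11 = (9 + (49 - 3))*11 = (9 + 46)*11 = 55*11 = 605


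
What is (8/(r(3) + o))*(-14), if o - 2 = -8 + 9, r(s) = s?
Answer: -56/3 ≈ -18.667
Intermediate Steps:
o = 3 (o = 2 + (-8 + 9) = 2 + 1 = 3)
(8/(r(3) + o))*(-14) = (8/(3 + 3))*(-14) = (8/6)*(-14) = (8*(1/6))*(-14) = (4/3)*(-14) = -56/3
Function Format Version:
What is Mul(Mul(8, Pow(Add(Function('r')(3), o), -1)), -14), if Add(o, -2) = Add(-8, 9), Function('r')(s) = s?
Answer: Rational(-56, 3) ≈ -18.667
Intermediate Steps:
o = 3 (o = Add(2, Add(-8, 9)) = Add(2, 1) = 3)
Mul(Mul(8, Pow(Add(Function('r')(3), o), -1)), -14) = Mul(Mul(8, Pow(Add(3, 3), -1)), -14) = Mul(Mul(8, Pow(6, -1)), -14) = Mul(Mul(8, Rational(1, 6)), -14) = Mul(Rational(4, 3), -14) = Rational(-56, 3)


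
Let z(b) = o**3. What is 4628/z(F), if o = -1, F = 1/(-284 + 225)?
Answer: -4628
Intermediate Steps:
F = -1/59 (F = 1/(-59) = -1/59 ≈ -0.016949)
z(b) = -1 (z(b) = (-1)**3 = -1)
4628/z(F) = 4628/(-1) = 4628*(-1) = -4628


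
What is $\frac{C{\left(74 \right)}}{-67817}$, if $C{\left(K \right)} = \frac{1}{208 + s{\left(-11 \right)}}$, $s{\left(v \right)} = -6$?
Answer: $- \frac{1}{13699034} \approx -7.2998 \cdot 10^{-8}$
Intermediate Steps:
$C{\left(K \right)} = \frac{1}{202}$ ($C{\left(K \right)} = \frac{1}{208 - 6} = \frac{1}{202}$)
$\frac{C{\left(74 \right)}}{-67817} = \frac{1}{202 \left(-67817\right)} = \frac{1}{202} \left(- \frac{1}{67817}\right) = - \frac{1}{13699034}$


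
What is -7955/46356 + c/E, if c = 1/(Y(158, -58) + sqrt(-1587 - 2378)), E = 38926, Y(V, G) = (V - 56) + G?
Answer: -101515553537/591560056892 - I*sqrt(3965)/229702326 ≈ -0.17161 - 2.7413e-7*I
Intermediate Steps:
Y(V, G) = -56 + G + V (Y(V, G) = (-56 + V) + G = -56 + G + V)
c = 1/(44 + I*sqrt(3965)) (c = 1/((-56 - 58 + 158) + sqrt(-1587 - 2378)) = 1/(44 + sqrt(-3965)) = 1/(44 + I*sqrt(3965)) ≈ 0.0074564 - 0.010671*I)
-7955/46356 + c/E = -7955/46356 + (44/5901 - I*sqrt(3965)/5901)/38926 = -7955*1/46356 + (44/5901 - I*sqrt(3965)/5901)*(1/38926) = -7955/46356 + (22/114851163 - I*sqrt(3965)/229702326) = -101515553537/591560056892 - I*sqrt(3965)/229702326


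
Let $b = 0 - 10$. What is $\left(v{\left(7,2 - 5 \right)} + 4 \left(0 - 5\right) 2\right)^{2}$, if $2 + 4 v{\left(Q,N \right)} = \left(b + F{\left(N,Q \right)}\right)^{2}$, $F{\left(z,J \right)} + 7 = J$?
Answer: $\frac{961}{4} \approx 240.25$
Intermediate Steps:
$F{\left(z,J \right)} = -7 + J$
$b = -10$ ($b = 0 - 10 = -10$)
$v{\left(Q,N \right)} = - \frac{1}{2} + \frac{\left(-17 + Q\right)^{2}}{4}$ ($v{\left(Q,N \right)} = - \frac{1}{2} + \frac{\left(-10 + \left(-7 + Q\right)\right)^{2}}{4} = - \frac{1}{2} + \frac{\left(-17 + Q\right)^{2}}{4}$)
$\left(v{\left(7,2 - 5 \right)} + 4 \left(0 - 5\right) 2\right)^{2} = \left(\left(- \frac{1}{2} + \frac{\left(-17 + 7\right)^{2}}{4}\right) + 4 \left(0 - 5\right) 2\right)^{2} = \left(\left(- \frac{1}{2} + \frac{\left(-10\right)^{2}}{4}\right) + 4 \left(-5\right) 2\right)^{2} = \left(\left(- \frac{1}{2} + \frac{1}{4} \cdot 100\right) - 40\right)^{2} = \left(\left(- \frac{1}{2} + 25\right) - 40\right)^{2} = \left(\frac{49}{2} - 40\right)^{2} = \left(- \frac{31}{2}\right)^{2} = \frac{961}{4}$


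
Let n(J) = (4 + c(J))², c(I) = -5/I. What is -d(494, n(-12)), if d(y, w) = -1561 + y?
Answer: 1067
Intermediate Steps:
n(J) = (4 - 5/J)²
-d(494, n(-12)) = -(-1561 + 494) = -1*(-1067) = 1067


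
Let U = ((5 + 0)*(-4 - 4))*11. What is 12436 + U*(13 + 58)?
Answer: -18804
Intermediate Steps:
U = -440 (U = (5*(-8))*11 = -40*11 = -440)
12436 + U*(13 + 58) = 12436 - 440*(13 + 58) = 12436 - 440*71 = 12436 - 31240 = -18804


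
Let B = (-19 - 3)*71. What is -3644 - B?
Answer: -2082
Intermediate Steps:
B = -1562 (B = -22*71 = -1562)
-3644 - B = -3644 - 1*(-1562) = -3644 + 1562 = -2082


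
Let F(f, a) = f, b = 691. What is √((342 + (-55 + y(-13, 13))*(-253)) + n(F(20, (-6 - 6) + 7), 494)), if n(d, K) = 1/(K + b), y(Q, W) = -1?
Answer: √20375305935/1185 ≈ 120.46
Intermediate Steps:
n(d, K) = 1/(691 + K) (n(d, K) = 1/(K + 691) = 1/(691 + K))
√((342 + (-55 + y(-13, 13))*(-253)) + n(F(20, (-6 - 6) + 7), 494)) = √((342 + (-55 - 1)*(-253)) + 1/(691 + 494)) = √((342 - 56*(-253)) + 1/1185) = √((342 + 14168) + 1/1185) = √(14510 + 1/1185) = √(17194351/1185) = √20375305935/1185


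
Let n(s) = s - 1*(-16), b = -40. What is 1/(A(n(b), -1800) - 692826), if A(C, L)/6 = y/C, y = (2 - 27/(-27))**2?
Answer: -4/2771313 ≈ -1.4434e-6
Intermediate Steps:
y = 9 (y = (2 - 27*(-1/27))**2 = (2 + 1)**2 = 3**2 = 9)
n(s) = 16 + s (n(s) = s + 16 = 16 + s)
A(C, L) = 54/C (A(C, L) = 6*(9/C) = 54/C)
1/(A(n(b), -1800) - 692826) = 1/(54/(16 - 40) - 692826) = 1/(54/(-24) - 692826) = 1/(54*(-1/24) - 692826) = 1/(-9/4 - 692826) = 1/(-2771313/4) = -4/2771313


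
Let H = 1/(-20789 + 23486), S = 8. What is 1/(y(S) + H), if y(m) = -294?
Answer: -2697/792917 ≈ -0.0034014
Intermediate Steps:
H = 1/2697 ≈ 0.00037078
1/(y(S) + H) = 1/(-294 + 1/2697) = 1/(-792917/2697) = -2697/792917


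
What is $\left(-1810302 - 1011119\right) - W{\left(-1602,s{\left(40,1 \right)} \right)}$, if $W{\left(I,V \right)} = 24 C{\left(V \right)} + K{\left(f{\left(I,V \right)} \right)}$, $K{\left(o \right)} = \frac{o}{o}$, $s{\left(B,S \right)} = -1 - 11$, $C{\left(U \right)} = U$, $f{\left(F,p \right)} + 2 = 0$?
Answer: $-2821134$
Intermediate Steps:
$f{\left(F,p \right)} = -2$ ($f{\left(F,p \right)} = -2 + 0 = -2$)
$s{\left(B,S \right)} = -12$ ($s{\left(B,S \right)} = -1 - 11 = -12$)
$K{\left(o \right)} = 1$
$W{\left(I,V \right)} = 1 + 24 V$ ($W{\left(I,V \right)} = 24 V + 1 = 1 + 24 V$)
$\left(-1810302 - 1011119\right) - W{\left(-1602,s{\left(40,1 \right)} \right)} = \left(-1810302 - 1011119\right) - \left(1 + 24 \left(-12\right)\right) = \left(-1810302 - 1011119\right) - \left(1 - 288\right) = -2821421 - -287 = -2821421 + 287 = -2821134$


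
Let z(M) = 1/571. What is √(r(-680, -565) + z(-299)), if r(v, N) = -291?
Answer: 4*I*√5929835/571 ≈ 17.059*I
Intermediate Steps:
z(M) = 1/571
√(r(-680, -565) + z(-299)) = √(-291 + 1/571) = √(-166160/571) = 4*I*√5929835/571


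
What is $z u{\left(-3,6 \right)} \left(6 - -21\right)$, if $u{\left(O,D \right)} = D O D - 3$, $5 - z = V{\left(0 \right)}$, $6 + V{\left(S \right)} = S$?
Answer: $-32967$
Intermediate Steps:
$V{\left(S \right)} = -6 + S$
$z = 11$ ($z = 5 - \left(-6 + 0\right) = 5 - -6 = 5 + 6 = 11$)
$u{\left(O,D \right)} = -3 + O D^{2}$ ($u{\left(O,D \right)} = O D^{2} - 3 = -3 + O D^{2}$)
$z u{\left(-3,6 \right)} \left(6 - -21\right) = 11 \left(-3 - 3 \cdot 6^{2}\right) \left(6 - -21\right) = 11 \left(-3 - 108\right) \left(6 + 21\right) = 11 \left(-3 - 108\right) 27 = 11 \left(-111\right) 27 = \left(-1221\right) 27 = -32967$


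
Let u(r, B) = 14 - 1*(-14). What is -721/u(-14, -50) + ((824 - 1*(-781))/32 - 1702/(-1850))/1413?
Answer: -29066939/1130400 ≈ -25.714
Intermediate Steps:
u(r, B) = 28 (u(r, B) = 14 + 14 = 28)
-721/u(-14, -50) + ((824 - 1*(-781))/32 - 1702/(-1850))/1413 = -721/28 + ((824 - 1*(-781))/32 - 1702/(-1850))/1413 = -721*1/28 + ((824 + 781)*(1/32) - 1702*(-1/1850))*(1/1413) = -103/4 + (1605*(1/32) + 23/25)*(1/1413) = -103/4 + (1605/32 + 23/25)*(1/1413) = -103/4 + (40861/800)*(1/1413) = -103/4 + 40861/1130400 = -29066939/1130400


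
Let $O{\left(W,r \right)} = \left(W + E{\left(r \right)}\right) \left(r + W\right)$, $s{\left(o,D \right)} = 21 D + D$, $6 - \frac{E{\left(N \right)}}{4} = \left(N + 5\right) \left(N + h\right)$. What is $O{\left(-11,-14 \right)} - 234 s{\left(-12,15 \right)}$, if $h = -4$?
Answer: $-61345$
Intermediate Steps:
$E{\left(N \right)} = 24 - 4 \left(-4 + N\right) \left(5 + N\right)$ ($E{\left(N \right)} = 24 - 4 \left(N + 5\right) \left(N - 4\right) = 24 - 4 \left(5 + N\right) \left(-4 + N\right) = 24 - 4 \left(-4 + N\right) \left(5 + N\right)$)
$s{\left(o,D \right)} = 22 D$
$O{\left(W,r \right)} = \left(W + r\right) \left(104 + W - 4 r - 4 r^{2}\right)$ ($O{\left(W,r \right)} = \left(W - \left(-104 + 4 r + 4 r^{2}\right)\right) \left(r + W\right) = \left(104 + W - 4 r - 4 r^{2}\right) \left(W + r\right) = \left(W + r\right) \left(104 + W - 4 r - 4 r^{2}\right)$)
$O{\left(-11,-14 \right)} - 234 s{\left(-12,15 \right)} = \left(\left(-11\right)^{2} - -154 - - 44 \left(-26 - 14 + \left(-14\right)^{2}\right) - - 56 \left(-26 - 14 + \left(-14\right)^{2}\right)\right) - 234 \cdot 22 \cdot 15 = \left(121 + 154 - - 44 \left(-26 - 14 + 196\right) - - 56 \left(-26 - 14 + 196\right)\right) - 77220 = \left(121 + 154 - \left(-44\right) 156 - \left(-56\right) 156\right) - 77220 = \left(121 + 154 + 6864 + 8736\right) - 77220 = 15875 - 77220 = -61345$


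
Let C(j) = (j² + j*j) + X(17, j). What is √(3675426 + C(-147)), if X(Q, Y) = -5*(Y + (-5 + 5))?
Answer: √3719379 ≈ 1928.6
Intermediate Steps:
X(Q, Y) = -5*Y (X(Q, Y) = -5*(Y + 0) = -5*Y)
C(j) = -5*j + 2*j² (C(j) = (j² + j*j) - 5*j = (j² + j²) - 5*j = 2*j² - 5*j = -5*j + 2*j²)
√(3675426 + C(-147)) = √(3675426 - 147*(-5 + 2*(-147))) = √(3675426 - 147*(-5 - 294)) = √(3675426 - 147*(-299)) = √(3675426 + 43953) = √3719379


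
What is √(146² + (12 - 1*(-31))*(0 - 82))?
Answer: √17790 ≈ 133.38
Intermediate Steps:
√(146² + (12 - 1*(-31))*(0 - 82)) = √(21316 + (12 + 31)*(-82)) = √(21316 + 43*(-82)) = √(21316 - 3526) = √17790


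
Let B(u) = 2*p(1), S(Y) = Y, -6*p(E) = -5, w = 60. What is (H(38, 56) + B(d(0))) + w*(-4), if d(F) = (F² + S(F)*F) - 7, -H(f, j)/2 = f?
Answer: -943/3 ≈ -314.33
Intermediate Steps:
H(f, j) = -2*f
p(E) = ⅚ (p(E) = -⅙*(-5) = ⅚)
d(F) = -7 + 2*F² (d(F) = (F² + F*F) - 7 = (F² + F²) - 7 = 2*F² - 7 = -7 + 2*F²)
B(u) = 5/3 (B(u) = 2*(⅚) = 5/3)
(H(38, 56) + B(d(0))) + w*(-4) = (-2*38 + 5/3) + 60*(-4) = (-76 + 5/3) - 240 = -223/3 - 240 = -943/3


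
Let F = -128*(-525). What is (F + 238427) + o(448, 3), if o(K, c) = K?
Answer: 306075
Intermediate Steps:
F = 67200
(F + 238427) + o(448, 3) = (67200 + 238427) + 448 = 305627 + 448 = 306075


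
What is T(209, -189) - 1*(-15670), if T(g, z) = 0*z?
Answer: 15670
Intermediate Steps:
T(g, z) = 0
T(209, -189) - 1*(-15670) = 0 - 1*(-15670) = 0 + 15670 = 15670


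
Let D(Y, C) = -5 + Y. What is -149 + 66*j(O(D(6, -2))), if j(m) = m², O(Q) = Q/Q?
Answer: -83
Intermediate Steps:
O(Q) = 1
-149 + 66*j(O(D(6, -2))) = -149 + 66*1² = -149 + 66*1 = -149 + 66 = -83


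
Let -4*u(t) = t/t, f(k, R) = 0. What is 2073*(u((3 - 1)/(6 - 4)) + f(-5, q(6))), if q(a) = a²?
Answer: -2073/4 ≈ -518.25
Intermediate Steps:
u(t) = -¼ (u(t) = -t/(4*t) = -¼*1 = -¼)
2073*(u((3 - 1)/(6 - 4)) + f(-5, q(6))) = 2073*(-¼ + 0) = 2073*(-¼) = -2073/4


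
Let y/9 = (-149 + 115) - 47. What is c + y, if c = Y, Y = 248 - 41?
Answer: -522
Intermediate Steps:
Y = 207
c = 207
y = -729 (y = 9*((-149 + 115) - 47) = 9*(-34 - 47) = 9*(-81) = -729)
c + y = 207 - 729 = -522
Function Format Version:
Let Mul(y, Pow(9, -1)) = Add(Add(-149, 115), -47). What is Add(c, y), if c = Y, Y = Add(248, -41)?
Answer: -522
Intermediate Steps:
Y = 207
c = 207
y = -729 (y = Mul(9, Add(Add(-149, 115), -47)) = Mul(9, Add(-34, -47)) = Mul(9, -81) = -729)
Add(c, y) = Add(207, -729) = -522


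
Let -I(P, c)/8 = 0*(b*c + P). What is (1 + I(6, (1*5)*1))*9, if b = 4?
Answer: 9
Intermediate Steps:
I(P, c) = 0 (I(P, c) = -0*(4*c + P) = -0*(P + 4*c) = -8*0 = 0)
(1 + I(6, (1*5)*1))*9 = (1 + 0)*9 = 1*9 = 9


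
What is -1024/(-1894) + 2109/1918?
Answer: 2979239/1816346 ≈ 1.6402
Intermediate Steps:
-1024/(-1894) + 2109/1918 = -1024*(-1/1894) + 2109*(1/1918) = 512/947 + 2109/1918 = 2979239/1816346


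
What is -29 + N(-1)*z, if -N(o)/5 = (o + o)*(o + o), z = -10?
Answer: 171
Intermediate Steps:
N(o) = -20*o**2 (N(o) = -5*(o + o)*(o + o) = -5*2*o*2*o = -20*o**2)
-29 + N(-1)*z = -29 - 20*(-1)**2*(-10) = -29 - 20*1*(-10) = -29 - 20*(-10) = -29 + 200 = 171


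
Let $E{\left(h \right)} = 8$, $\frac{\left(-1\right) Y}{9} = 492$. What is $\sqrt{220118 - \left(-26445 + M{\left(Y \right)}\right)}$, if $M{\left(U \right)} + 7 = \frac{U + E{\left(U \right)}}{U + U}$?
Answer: $\frac{5 \sqrt{5371703970}}{738} \approx 496.56$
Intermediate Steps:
$Y = -4428$ ($Y = \left(-9\right) 492 = -4428$)
$M{\left(U \right)} = -7 + \frac{8 + U}{2 U}$ ($M{\left(U \right)} = -7 + \frac{U + 8}{U + U} = -7 + \frac{8 + U}{2 U}$)
$\sqrt{220118 - \left(-26445 + M{\left(Y \right)}\right)} = \sqrt{220118 + \left(26445 - \left(- \frac{13}{2} + \frac{4}{-4428}\right)\right)} = \sqrt{220118 + \left(26445 - \left(- \frac{13}{2} + 4 \left(- \frac{1}{4428}\right)\right)\right)} = \sqrt{220118 + \left(26445 - \left(- \frac{13}{2} - \frac{1}{1107}\right)\right)} = \sqrt{220118 + \left(26445 - - \frac{14393}{2214}\right)} = \sqrt{220118 + \left(26445 + \frac{14393}{2214}\right)} = \sqrt{220118 + \frac{58563623}{2214}} = \sqrt{\frac{545904875}{2214}} = \frac{5 \sqrt{5371703970}}{738}$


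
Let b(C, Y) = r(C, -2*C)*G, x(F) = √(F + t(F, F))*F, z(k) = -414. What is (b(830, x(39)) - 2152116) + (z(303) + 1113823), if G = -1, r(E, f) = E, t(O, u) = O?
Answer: -1039537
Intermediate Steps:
x(F) = √2*F^(3/2) (x(F) = √(F + F)*F = √(2*F)*F = (√2*√F)*F = √2*F^(3/2))
b(C, Y) = -C (b(C, Y) = C*(-1) = -C)
(b(830, x(39)) - 2152116) + (z(303) + 1113823) = (-1*830 - 2152116) + (-414 + 1113823) = (-830 - 2152116) + 1113409 = -2152946 + 1113409 = -1039537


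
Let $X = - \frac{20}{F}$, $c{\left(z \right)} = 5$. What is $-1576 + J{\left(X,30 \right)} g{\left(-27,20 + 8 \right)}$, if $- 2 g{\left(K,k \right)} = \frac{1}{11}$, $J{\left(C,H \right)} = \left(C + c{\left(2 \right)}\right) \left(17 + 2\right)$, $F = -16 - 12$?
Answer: $- \frac{121732}{77} \approx -1580.9$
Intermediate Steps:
$F = -28$ ($F = -16 - 12 = -28$)
$X = \frac{5}{7}$ ($X = - \frac{20}{-28} = \left(-20\right) \left(- \frac{1}{28}\right) = \frac{5}{7} \approx 0.71429$)
$J{\left(C,H \right)} = 95 + 19 C$ ($J{\left(C,H \right)} = \left(C + 5\right) \left(17 + 2\right) = \left(5 + C\right) 19 = 95 + 19 C$)
$g{\left(K,k \right)} = - \frac{1}{22}$ ($g{\left(K,k \right)} = - \frac{1}{2 \cdot 11} = \left(- \frac{1}{2}\right) \frac{1}{11} = - \frac{1}{22}$)
$-1576 + J{\left(X,30 \right)} g{\left(-27,20 + 8 \right)} = -1576 + \left(95 + 19 \cdot \frac{5}{7}\right) \left(- \frac{1}{22}\right) = -1576 + \left(95 + \frac{95}{7}\right) \left(- \frac{1}{22}\right) = -1576 + \frac{760}{7} \left(- \frac{1}{22}\right) = -1576 - \frac{380}{77} = - \frac{121732}{77}$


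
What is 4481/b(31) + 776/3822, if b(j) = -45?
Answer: -2848577/28665 ≈ -99.375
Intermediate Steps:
4481/b(31) + 776/3822 = 4481/(-45) + 776/3822 = 4481*(-1/45) + 776*(1/3822) = -4481/45 + 388/1911 = -2848577/28665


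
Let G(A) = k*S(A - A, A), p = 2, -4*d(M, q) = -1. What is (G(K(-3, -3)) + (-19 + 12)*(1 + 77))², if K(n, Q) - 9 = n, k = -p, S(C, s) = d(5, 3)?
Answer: 1194649/4 ≈ 2.9866e+5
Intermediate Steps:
d(M, q) = ¼ (d(M, q) = -¼*(-1) = ¼)
S(C, s) = ¼
k = -2 (k = -1*2 = -2)
K(n, Q) = 9 + n
G(A) = -½ (G(A) = -2*¼ = -½)
(G(K(-3, -3)) + (-19 + 12)*(1 + 77))² = (-½ + (-19 + 12)*(1 + 77))² = (-½ - 7*78)² = (-½ - 546)² = (-1093/2)² = 1194649/4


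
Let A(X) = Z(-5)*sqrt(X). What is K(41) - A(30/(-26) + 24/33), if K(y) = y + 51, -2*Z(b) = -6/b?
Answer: 92 + 3*I*sqrt(8723)/715 ≈ 92.0 + 0.39188*I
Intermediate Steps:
Z(b) = 3/b (Z(b) = -(-3)/b = 3/b)
K(y) = 51 + y
A(X) = -3*sqrt(X)/5 (A(X) = (3/(-5))*sqrt(X) = (3*(-1/5))*sqrt(X) = -3*sqrt(X)/5)
K(41) - A(30/(-26) + 24/33) = (51 + 41) - (-3)*sqrt(30/(-26) + 24/33)/5 = 92 - (-3)*sqrt(30*(-1/26) + 24*(1/33))/5 = 92 - (-3)*sqrt(-15/13 + 8/11)/5 = 92 - (-3)*sqrt(-61/143)/5 = 92 - (-3)*I*sqrt(8723)/143/5 = 92 - (-3)*I*sqrt(8723)/715 = 92 + 3*I*sqrt(8723)/715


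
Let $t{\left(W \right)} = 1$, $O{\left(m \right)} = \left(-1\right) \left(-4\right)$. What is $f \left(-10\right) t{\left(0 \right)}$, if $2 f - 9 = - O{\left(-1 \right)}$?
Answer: $-25$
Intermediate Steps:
$O{\left(m \right)} = 4$
$f = \frac{5}{2}$ ($f = \frac{9}{2} + \frac{\left(-1\right) 4}{2} = \frac{9}{2} + \frac{1}{2} \left(-4\right) = \frac{9}{2} - 2 = \frac{5}{2} \approx 2.5$)
$f \left(-10\right) t{\left(0 \right)} = \frac{5}{2} \left(-10\right) 1 = \left(-25\right) 1 = -25$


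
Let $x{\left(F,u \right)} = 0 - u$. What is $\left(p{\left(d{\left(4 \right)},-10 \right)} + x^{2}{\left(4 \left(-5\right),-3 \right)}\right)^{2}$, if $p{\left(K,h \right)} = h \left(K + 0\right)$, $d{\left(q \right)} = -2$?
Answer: $841$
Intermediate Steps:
$x{\left(F,u \right)} = - u$
$p{\left(K,h \right)} = K h$ ($p{\left(K,h \right)} = h K = K h$)
$\left(p{\left(d{\left(4 \right)},-10 \right)} + x^{2}{\left(4 \left(-5\right),-3 \right)}\right)^{2} = \left(\left(-2\right) \left(-10\right) + \left(\left(-1\right) \left(-3\right)\right)^{2}\right)^{2} = \left(20 + 3^{2}\right)^{2} = \left(20 + 9\right)^{2} = 29^{2} = 841$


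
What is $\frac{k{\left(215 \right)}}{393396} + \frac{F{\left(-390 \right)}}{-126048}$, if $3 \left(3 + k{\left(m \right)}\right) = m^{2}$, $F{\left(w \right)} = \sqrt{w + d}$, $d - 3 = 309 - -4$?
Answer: $\frac{11554}{295047} - \frac{i \sqrt{74}}{126048} \approx 0.03916 - 6.8246 \cdot 10^{-5} i$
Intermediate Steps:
$d = 316$ ($d = 3 + \left(309 - -4\right) = 3 + \left(309 + 4\right) = 3 + 313 = 316$)
$F{\left(w \right)} = \sqrt{316 + w}$ ($F{\left(w \right)} = \sqrt{w + 316} = \sqrt{316 + w}$)
$k{\left(m \right)} = -3 + \frac{m^{2}}{3}$
$\frac{k{\left(215 \right)}}{393396} + \frac{F{\left(-390 \right)}}{-126048} = \frac{-3 + \frac{215^{2}}{3}}{393396} + \frac{\sqrt{316 - 390}}{-126048} = \left(-3 + \frac{1}{3} \cdot 46225\right) \frac{1}{393396} + \sqrt{-74} \left(- \frac{1}{126048}\right) = \left(-3 + \frac{46225}{3}\right) \frac{1}{393396} + i \sqrt{74} \left(- \frac{1}{126048}\right) = \frac{46216}{3} \cdot \frac{1}{393396} - \frac{i \sqrt{74}}{126048} = \frac{11554}{295047} - \frac{i \sqrt{74}}{126048}$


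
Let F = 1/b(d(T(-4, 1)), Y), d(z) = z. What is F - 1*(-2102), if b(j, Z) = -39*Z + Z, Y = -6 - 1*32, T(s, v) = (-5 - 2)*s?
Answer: 3035289/1444 ≈ 2102.0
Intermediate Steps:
T(s, v) = -7*s
Y = -38 (Y = -6 - 32 = -38)
b(j, Z) = -38*Z
F = 1/1444 (F = 1/(-38*(-38)) = 1/1444 ≈ 0.00069252)
F - 1*(-2102) = 1/1444 - 1*(-2102) = 1/1444 + 2102 = 3035289/1444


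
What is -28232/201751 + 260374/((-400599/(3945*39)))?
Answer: -898013827405582/8980138761 ≈ -1.0000e+5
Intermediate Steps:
-28232/201751 + 260374/((-400599/(3945*39))) = -28232*1/201751 + 260374/((-400599/153855)) = -28232/201751 + 260374/((-400599*1/153855)) = -28232/201751 + 260374/(-44511/17095) = -28232/201751 + 260374*(-17095/44511) = -28232/201751 - 4451093530/44511 = -898013827405582/8980138761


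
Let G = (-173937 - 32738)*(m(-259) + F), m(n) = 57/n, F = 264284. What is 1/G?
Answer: -37/2020971457975 ≈ -1.8308e-11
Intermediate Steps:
G = -2020971457975/37 (G = (-173937 - 32738)*(57/(-259) + 264284) = -206675*(57*(-1/259) + 264284) = -206675*(-57/259 + 264284) = -206675*68449499/259 = -2020971457975/37 ≈ -5.4621e+10)
1/G = 1/(-2020971457975/37) = -37/2020971457975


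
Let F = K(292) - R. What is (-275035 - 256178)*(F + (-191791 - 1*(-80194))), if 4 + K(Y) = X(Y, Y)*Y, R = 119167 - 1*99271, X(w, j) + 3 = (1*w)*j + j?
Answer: -13200631894527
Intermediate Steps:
X(w, j) = -3 + j + j*w (X(w, j) = -3 + ((1*w)*j + j) = -3 + (w*j + j) = -3 + (j*w + j) = -3 + (j + j*w) = -3 + j + j*w)
R = 19896 (R = 119167 - 99271 = 19896)
K(Y) = -4 + Y*(-3 + Y + Y²) (K(Y) = -4 + (-3 + Y + Y*Y)*Y = -4 + (-3 + Y + Y²)*Y = -4 + Y*(-3 + Y + Y²))
F = 24961576 (F = (-4 + 292*(-3 + 292 + 292²)) - 1*19896 = (-4 + 292*(-3 + 292 + 85264)) - 19896 = (-4 + 292*85553) - 19896 = (-4 + 24981476) - 19896 = 24981472 - 19896 = 24961576)
(-275035 - 256178)*(F + (-191791 - 1*(-80194))) = (-275035 - 256178)*(24961576 + (-191791 - 1*(-80194))) = -531213*(24961576 + (-191791 + 80194)) = -531213*(24961576 - 111597) = -531213*24849979 = -13200631894527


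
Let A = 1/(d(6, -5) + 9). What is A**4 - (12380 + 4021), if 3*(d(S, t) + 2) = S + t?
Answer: -3842032575/234256 ≈ -16401.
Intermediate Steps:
d(S, t) = -2 + S/3 + t/3 (d(S, t) = -2 + (S + t)/3 = -2 + (S/3 + t/3) = -2 + S/3 + t/3)
A = 3/22 (A = 1/((-2 + (1/3)*6 + (1/3)*(-5)) + 9) = 1/((-2 + 2 - 5/3) + 9) = 1/(-5/3 + 9) = 1/(22/3) = 3/22 ≈ 0.13636)
A**4 - (12380 + 4021) = (3/22)**4 - (12380 + 4021) = 81/234256 - 1*16401 = 81/234256 - 16401 = -3842032575/234256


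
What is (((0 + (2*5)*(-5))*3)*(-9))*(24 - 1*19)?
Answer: 6750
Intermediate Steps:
(((0 + (2*5)*(-5))*3)*(-9))*(24 - 1*19) = (((0 + 10*(-5))*3)*(-9))*(24 - 19) = (((0 - 50)*3)*(-9))*5 = (-50*3*(-9))*5 = -150*(-9)*5 = 1350*5 = 6750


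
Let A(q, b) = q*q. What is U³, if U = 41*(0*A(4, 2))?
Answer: 0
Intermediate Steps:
A(q, b) = q²
U = 0 (U = 41*(0*4²) = 41*(0*16) = 41*0 = 0)
U³ = 0³ = 0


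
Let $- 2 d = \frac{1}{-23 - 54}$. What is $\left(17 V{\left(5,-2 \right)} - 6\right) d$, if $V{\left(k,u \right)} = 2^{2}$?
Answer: $\frac{31}{77} \approx 0.4026$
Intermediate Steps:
$V{\left(k,u \right)} = 4$
$d = \frac{1}{154}$ ($d = - \frac{1}{2 \left(-23 - 54\right)} = - \frac{1}{2 \left(-77\right)} = \left(- \frac{1}{2}\right) \left(- \frac{1}{77}\right) = \frac{1}{154} \approx 0.0064935$)
$\left(17 V{\left(5,-2 \right)} - 6\right) d = \left(17 \cdot 4 - 6\right) \frac{1}{154} = \left(68 - 6\right) \frac{1}{154} = 62 \cdot \frac{1}{154} = \frac{31}{77}$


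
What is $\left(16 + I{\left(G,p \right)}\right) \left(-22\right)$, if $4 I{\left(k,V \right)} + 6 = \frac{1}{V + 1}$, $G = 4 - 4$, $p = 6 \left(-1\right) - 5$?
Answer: $- \frac{6369}{20} \approx -318.45$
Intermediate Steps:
$p = -11$ ($p = -6 - 5 = -11$)
$G = 0$ ($G = 4 - 4 = 0$)
$I{\left(k,V \right)} = - \frac{3}{2} + \frac{1}{4 \left(1 + V\right)}$ ($I{\left(k,V \right)} = - \frac{3}{2} + \frac{1}{4 \left(V + 1\right)} = - \frac{3}{2} + \frac{1}{4 \left(1 + V\right)}$)
$\left(16 + I{\left(G,p \right)}\right) \left(-22\right) = \left(16 + \frac{-5 - -66}{4 \left(1 - 11\right)}\right) \left(-22\right) = \left(16 + \frac{-5 + 66}{4 \left(-10\right)}\right) \left(-22\right) = \left(16 + \frac{1}{4} \left(- \frac{1}{10}\right) 61\right) \left(-22\right) = \left(16 - \frac{61}{40}\right) \left(-22\right) = \frac{579}{40} \left(-22\right) = - \frac{6369}{20}$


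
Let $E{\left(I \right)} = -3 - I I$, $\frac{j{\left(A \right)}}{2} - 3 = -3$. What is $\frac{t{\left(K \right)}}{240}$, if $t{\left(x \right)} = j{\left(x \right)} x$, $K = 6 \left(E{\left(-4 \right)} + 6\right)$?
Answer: $0$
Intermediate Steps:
$j{\left(A \right)} = 0$ ($j{\left(A \right)} = 6 + 2 \left(-3\right) = 6 - 6 = 0$)
$E{\left(I \right)} = -3 - I^{2}$
$K = -78$ ($K = 6 \left(\left(-3 - \left(-4\right)^{2}\right) + 6\right) = 6 \left(\left(-3 - 16\right) + 6\right) = 6 \left(-19 + 6\right) = 6 \left(-13\right) = -78$)
$t{\left(x \right)} = 0$ ($t{\left(x \right)} = 0 x = 0$)
$\frac{t{\left(K \right)}}{240} = \frac{0}{240} = 0 \cdot \frac{1}{240} = 0$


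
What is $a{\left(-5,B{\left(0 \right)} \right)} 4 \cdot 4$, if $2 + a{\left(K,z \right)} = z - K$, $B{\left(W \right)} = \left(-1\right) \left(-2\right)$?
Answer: $80$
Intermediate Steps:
$B{\left(W \right)} = 2$
$a{\left(K,z \right)} = -2 + z - K$ ($a{\left(K,z \right)} = -2 - \left(K - z\right) = -2 + z - K$)
$a{\left(-5,B{\left(0 \right)} \right)} 4 \cdot 4 = \left(-2 + 2 - -5\right) 4 \cdot 4 = \left(-2 + 2 + 5\right) 4 \cdot 4 = 5 \cdot 4 \cdot 4 = 20 \cdot 4 = 80$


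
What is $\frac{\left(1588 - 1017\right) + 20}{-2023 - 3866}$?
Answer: $- \frac{197}{1963} \approx -0.10036$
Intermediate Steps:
$\frac{\left(1588 - 1017\right) + 20}{-2023 - 3866} = \frac{\left(1588 - 1017\right) + 20}{-5889} = \left(571 + 20\right) \left(- \frac{1}{5889}\right) = 591 \left(- \frac{1}{5889}\right) = - \frac{197}{1963}$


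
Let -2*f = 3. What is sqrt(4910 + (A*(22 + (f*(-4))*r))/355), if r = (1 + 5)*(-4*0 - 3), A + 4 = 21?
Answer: 2*sqrt(154565935)/355 ≈ 70.042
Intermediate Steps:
f = -3/2 (f = -1/2*3 = -3/2 ≈ -1.5000)
A = 17 (A = -4 + 21 = 17)
r = -18 (r = 6*(0 - 3) = 6*(-3) = -18)
sqrt(4910 + (A*(22 + (f*(-4))*r))/355) = sqrt(4910 + (17*(22 - 3/2*(-4)*(-18)))/355) = sqrt(4910 + (17*(22 + 6*(-18)))*(1/355)) = sqrt(4910 + (17*(22 - 108))*(1/355)) = sqrt(4910 + (17*(-86))*(1/355)) = sqrt(4910 - 1462*1/355) = sqrt(4910 - 1462/355) = sqrt(1741588/355) = 2*sqrt(154565935)/355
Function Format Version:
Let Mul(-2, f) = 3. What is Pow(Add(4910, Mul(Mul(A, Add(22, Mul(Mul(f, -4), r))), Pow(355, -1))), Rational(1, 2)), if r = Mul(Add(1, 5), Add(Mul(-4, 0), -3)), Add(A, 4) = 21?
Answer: Mul(Rational(2, 355), Pow(154565935, Rational(1, 2))) ≈ 70.042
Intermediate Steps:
f = Rational(-3, 2) (f = Mul(Rational(-1, 2), 3) = Rational(-3, 2) ≈ -1.5000)
A = 17 (A = Add(-4, 21) = 17)
r = -18 (r = Mul(6, Add(0, -3)) = Mul(6, -3) = -18)
Pow(Add(4910, Mul(Mul(A, Add(22, Mul(Mul(f, -4), r))), Pow(355, -1))), Rational(1, 2)) = Pow(Add(4910, Mul(Mul(17, Add(22, Mul(Mul(Rational(-3, 2), -4), -18))), Pow(355, -1))), Rational(1, 2)) = Pow(Add(4910, Mul(Mul(17, Add(22, Mul(6, -18))), Rational(1, 355))), Rational(1, 2)) = Pow(Add(4910, Mul(Mul(17, Add(22, -108)), Rational(1, 355))), Rational(1, 2)) = Pow(Add(4910, Mul(Mul(17, -86), Rational(1, 355))), Rational(1, 2)) = Pow(Add(4910, Mul(-1462, Rational(1, 355))), Rational(1, 2)) = Pow(Add(4910, Rational(-1462, 355)), Rational(1, 2)) = Pow(Rational(1741588, 355), Rational(1, 2)) = Mul(Rational(2, 355), Pow(154565935, Rational(1, 2)))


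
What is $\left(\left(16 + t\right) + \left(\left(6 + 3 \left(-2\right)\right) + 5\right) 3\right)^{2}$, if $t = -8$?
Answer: $529$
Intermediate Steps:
$\left(\left(16 + t\right) + \left(\left(6 + 3 \left(-2\right)\right) + 5\right) 3\right)^{2} = \left(\left(16 - 8\right) + \left(\left(6 + 3 \left(-2\right)\right) + 5\right) 3\right)^{2} = \left(8 + \left(\left(6 - 6\right) + 5\right) 3\right)^{2} = \left(8 + \left(0 + 5\right) 3\right)^{2} = \left(8 + 5 \cdot 3\right)^{2} = \left(8 + 15\right)^{2} = 23^{2} = 529$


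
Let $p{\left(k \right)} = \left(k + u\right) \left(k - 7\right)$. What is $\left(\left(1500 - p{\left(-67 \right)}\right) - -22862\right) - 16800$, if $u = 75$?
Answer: $8154$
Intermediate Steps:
$p{\left(k \right)} = \left(-7 + k\right) \left(75 + k\right)$ ($p{\left(k \right)} = \left(k + 75\right) \left(k - 7\right) = \left(75 + k\right) \left(-7 + k\right) = \left(-7 + k\right) \left(75 + k\right)$)
$\left(\left(1500 - p{\left(-67 \right)}\right) - -22862\right) - 16800 = \left(\left(1500 - \left(-525 + \left(-67\right)^{2} + 68 \left(-67\right)\right)\right) - -22862\right) - 16800 = \left(\left(1500 - \left(-525 + 4489 - 4556\right)\right) + 22862\right) - 16800 = \left(\left(1500 - -592\right) + 22862\right) - 16800 = \left(\left(1500 + 592\right) + 22862\right) - 16800 = \left(2092 + 22862\right) - 16800 = 24954 - 16800 = 8154$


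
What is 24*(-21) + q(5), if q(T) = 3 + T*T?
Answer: -476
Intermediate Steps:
q(T) = 3 + T**2
24*(-21) + q(5) = 24*(-21) + (3 + 5**2) = -504 + (3 + 25) = -504 + 28 = -476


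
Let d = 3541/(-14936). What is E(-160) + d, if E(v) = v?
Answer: -2393301/14936 ≈ -160.24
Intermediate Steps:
d = -3541/14936 (d = 3541*(-1/14936) = -3541/14936 ≈ -0.23708)
E(-160) + d = -160 - 3541/14936 = -2393301/14936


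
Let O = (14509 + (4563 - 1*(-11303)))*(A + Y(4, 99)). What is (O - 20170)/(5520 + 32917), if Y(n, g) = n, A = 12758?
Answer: 387625580/38437 ≈ 10085.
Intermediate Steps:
O = 387645750 (O = (14509 + (4563 - 1*(-11303)))*(12758 + 4) = (14509 + (4563 + 11303))*12762 = (14509 + 15866)*12762 = 30375*12762 = 387645750)
(O - 20170)/(5520 + 32917) = (387645750 - 20170)/(5520 + 32917) = 387625580/38437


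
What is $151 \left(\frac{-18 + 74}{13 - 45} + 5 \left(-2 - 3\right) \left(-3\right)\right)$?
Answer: $\frac{44243}{4} \approx 11061.0$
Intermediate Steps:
$151 \left(\frac{-18 + 74}{13 - 45} + 5 \left(-2 - 3\right) \left(-3\right)\right) = 151 \left(\frac{56}{-32} + 5 \left(-2 - 3\right) \left(-3\right)\right) = 151 \left(56 \left(- \frac{1}{32}\right) + 5 \left(-5\right) \left(-3\right)\right) = 151 \left(- \frac{7}{4} - -75\right) = 151 \left(- \frac{7}{4} + 75\right) = 151 \cdot \frac{293}{4} = \frac{44243}{4}$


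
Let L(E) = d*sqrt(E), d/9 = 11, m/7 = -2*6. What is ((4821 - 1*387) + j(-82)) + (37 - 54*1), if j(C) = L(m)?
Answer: 4417 + 198*I*sqrt(21) ≈ 4417.0 + 907.35*I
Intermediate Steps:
m = -84 (m = 7*(-2*6) = 7*(-12) = -84)
d = 99 (d = 9*11 = 99)
L(E) = 99*sqrt(E)
j(C) = 198*I*sqrt(21) (j(C) = 99*sqrt(-84) = 99*(2*I*sqrt(21)) = 198*I*sqrt(21))
((4821 - 1*387) + j(-82)) + (37 - 54*1) = ((4821 - 1*387) + 198*I*sqrt(21)) + (37 - 54*1) = ((4821 - 387) + 198*I*sqrt(21)) + (37 - 54) = (4434 + 198*I*sqrt(21)) - 17 = 4417 + 198*I*sqrt(21)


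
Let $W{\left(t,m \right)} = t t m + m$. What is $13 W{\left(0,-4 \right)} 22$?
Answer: $-1144$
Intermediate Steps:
$W{\left(t,m \right)} = m + m t^{2}$ ($W{\left(t,m \right)} = t^{2} m + m = m t^{2} + m = m + m t^{2}$)
$13 W{\left(0,-4 \right)} 22 = 13 \left(- 4 \left(1 + 0^{2}\right)\right) 22 = 13 \left(- 4 \left(1 + 0\right)\right) 22 = 13 \left(\left(-4\right) 1\right) 22 = 13 \left(-4\right) 22 = \left(-52\right) 22 = -1144$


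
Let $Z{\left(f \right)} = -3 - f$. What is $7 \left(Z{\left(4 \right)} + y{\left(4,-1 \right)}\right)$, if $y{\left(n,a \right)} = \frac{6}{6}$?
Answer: $-42$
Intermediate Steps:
$y{\left(n,a \right)} = 1$ ($y{\left(n,a \right)} = 6 \cdot \frac{1}{6} = 1$)
$7 \left(Z{\left(4 \right)} + y{\left(4,-1 \right)}\right) = 7 \left(\left(-3 - 4\right) + 1\right) = 7 \left(-7 + 1\right) = 7 \left(-6\right) = -42$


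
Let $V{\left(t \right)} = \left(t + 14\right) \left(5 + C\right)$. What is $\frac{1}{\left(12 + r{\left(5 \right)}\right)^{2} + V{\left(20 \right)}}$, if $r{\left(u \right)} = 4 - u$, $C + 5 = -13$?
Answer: $- \frac{1}{321} \approx -0.0031153$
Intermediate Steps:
$C = -18$ ($C = -5 - 13 = -18$)
$V{\left(t \right)} = -182 - 13 t$ ($V{\left(t \right)} = \left(t + 14\right) \left(5 - 18\right) = \left(14 + t\right) \left(-13\right) = -182 - 13 t$)
$\frac{1}{\left(12 + r{\left(5 \right)}\right)^{2} + V{\left(20 \right)}} = \frac{1}{\left(12 + \left(4 - 5\right)\right)^{2} - 442} = \frac{1}{\left(12 - 1\right)^{2} - 442} = \frac{1}{11^{2} - 442} = \frac{1}{121 - 442} = \frac{1}{-321} = - \frac{1}{321}$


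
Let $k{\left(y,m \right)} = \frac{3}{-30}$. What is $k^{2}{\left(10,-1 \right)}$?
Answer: $\frac{1}{100} \approx 0.01$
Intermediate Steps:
$k{\left(y,m \right)} = - \frac{1}{10}$ ($k{\left(y,m \right)} = 3 \left(- \frac{1}{30}\right) = - \frac{1}{10}$)
$k^{2}{\left(10,-1 \right)} = \left(- \frac{1}{10}\right)^{2} = \frac{1}{100}$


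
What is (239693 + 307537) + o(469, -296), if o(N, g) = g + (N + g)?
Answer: 547107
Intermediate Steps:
o(N, g) = N + 2*g
(239693 + 307537) + o(469, -296) = (239693 + 307537) + (469 + 2*(-296)) = 547230 + (469 - 592) = 547230 - 123 = 547107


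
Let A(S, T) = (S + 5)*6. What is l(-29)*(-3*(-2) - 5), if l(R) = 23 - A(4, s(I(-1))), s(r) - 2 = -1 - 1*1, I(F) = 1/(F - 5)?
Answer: -31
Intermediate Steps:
I(F) = 1/(-5 + F)
s(r) = 0 (s(r) = 2 + (-1 - 1*1) = 2 + (-1 - 1) = 2 - 2 = 0)
A(S, T) = 30 + 6*S (A(S, T) = (5 + S)*6 = 30 + 6*S)
l(R) = -31 (l(R) = 23 - (30 + 6*4) = 23 - (30 + 24) = 23 - 1*54 = 23 - 54 = -31)
l(-29)*(-3*(-2) - 5) = -31*(-3*(-2) - 5) = -31*(6 - 5) = -31*1 = -31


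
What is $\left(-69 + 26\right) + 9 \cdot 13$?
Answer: $74$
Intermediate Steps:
$\left(-69 + 26\right) + 9 \cdot 13 = -43 + 117 = 74$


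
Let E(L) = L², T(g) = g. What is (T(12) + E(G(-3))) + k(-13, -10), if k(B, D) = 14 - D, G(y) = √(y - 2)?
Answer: 31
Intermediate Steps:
G(y) = √(-2 + y)
(T(12) + E(G(-3))) + k(-13, -10) = (12 + (√(-2 - 3))²) + (14 - 1*(-10)) = (12 + (√(-5))²) + (14 + 10) = (12 + (I*√5)²) + 24 = (12 - 5) + 24 = 7 + 24 = 31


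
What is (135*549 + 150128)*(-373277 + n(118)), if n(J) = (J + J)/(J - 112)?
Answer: -251087802259/3 ≈ -8.3696e+10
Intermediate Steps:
n(J) = 2*J/(-112 + J) (n(J) = (2*J)/(-112 + J) = 2*J/(-112 + J))
(135*549 + 150128)*(-373277 + n(118)) = (135*549 + 150128)*(-373277 + 2*118/(-112 + 118)) = (74115 + 150128)*(-373277 + 2*118/6) = 224243*(-373277 + 2*118*(1/6)) = 224243*(-373277 + 118/3) = 224243*(-1119713/3) = -251087802259/3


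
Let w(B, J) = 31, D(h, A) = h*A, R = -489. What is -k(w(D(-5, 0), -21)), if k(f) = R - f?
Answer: 520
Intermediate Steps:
D(h, A) = A*h
k(f) = -489 - f
-k(w(D(-5, 0), -21)) = -(-489 - 1*31) = -(-489 - 31) = -1*(-520) = 520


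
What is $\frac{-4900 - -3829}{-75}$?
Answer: $\frac{357}{25} \approx 14.28$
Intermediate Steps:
$\frac{-4900 - -3829}{-75} = \left(-4900 + 3829\right) \left(- \frac{1}{75}\right) = \left(-1071\right) \left(- \frac{1}{75}\right) = \frac{357}{25}$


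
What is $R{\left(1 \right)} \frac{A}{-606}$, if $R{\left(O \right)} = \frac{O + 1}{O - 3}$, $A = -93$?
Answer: $- \frac{31}{202} \approx -0.15347$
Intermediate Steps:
$R{\left(O \right)} = \frac{1 + O}{-3 + O}$
$R{\left(1 \right)} \frac{A}{-606} = \frac{1 + 1}{-3 + 1} \left(- \frac{93}{-606}\right) = \frac{1}{-2} \cdot 2 \left(\left(-93\right) \left(- \frac{1}{606}\right)\right) = \left(- \frac{1}{2}\right) 2 \cdot \frac{31}{202} = \left(-1\right) \frac{31}{202} = - \frac{31}{202}$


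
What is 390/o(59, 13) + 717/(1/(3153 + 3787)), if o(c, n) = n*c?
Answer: 293582850/59 ≈ 4.9760e+6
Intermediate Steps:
o(c, n) = c*n
390/o(59, 13) + 717/(1/(3153 + 3787)) = 390/((59*13)) + 717/(1/(3153 + 3787)) = 390/767 + 717/(1/6940) = 390*(1/767) + 717/(1/6940) = 30/59 + 717*6940 = 30/59 + 4975980 = 293582850/59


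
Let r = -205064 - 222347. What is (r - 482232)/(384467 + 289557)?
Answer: -909643/674024 ≈ -1.3496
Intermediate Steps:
r = -427411
(r - 482232)/(384467 + 289557) = (-427411 - 482232)/(384467 + 289557) = -909643/674024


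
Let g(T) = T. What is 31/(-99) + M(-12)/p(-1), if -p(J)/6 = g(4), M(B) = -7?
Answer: -17/792 ≈ -0.021465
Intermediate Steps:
p(J) = -24 (p(J) = -6*4 = -24)
31/(-99) + M(-12)/p(-1) = 31/(-99) - 7/(-24) = 31*(-1/99) - 7*(-1/24) = -31/99 + 7/24 = -17/792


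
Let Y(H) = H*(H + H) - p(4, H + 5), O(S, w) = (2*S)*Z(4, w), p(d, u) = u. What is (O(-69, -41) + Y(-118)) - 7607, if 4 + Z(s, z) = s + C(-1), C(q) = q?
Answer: 20492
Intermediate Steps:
Z(s, z) = -5 + s (Z(s, z) = -4 + (s - 1) = -4 + (-1 + s) = -5 + s)
O(S, w) = -2*S (O(S, w) = (2*S)*(-5 + 4) = (2*S)*(-1) = -2*S)
Y(H) = -5 - H + 2*H**2 (Y(H) = H*(H + H) - (H + 5) = H*(2*H) - (5 + H) = 2*H**2 + (-5 - H) = -5 - H + 2*H**2)
(O(-69, -41) + Y(-118)) - 7607 = (-2*(-69) + (-5 - 1*(-118) + 2*(-118)**2)) - 7607 = (138 + (-5 + 118 + 2*13924)) - 7607 = (138 + (-5 + 118 + 27848)) - 7607 = (138 + 27961) - 7607 = 28099 - 7607 = 20492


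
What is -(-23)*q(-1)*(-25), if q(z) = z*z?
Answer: -575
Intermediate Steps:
q(z) = z**2
-(-23)*q(-1)*(-25) = -(-23)*(-1)**2*(-25) = -(-23)*(-25) = -23*(-1)*(-25) = 23*(-25) = -575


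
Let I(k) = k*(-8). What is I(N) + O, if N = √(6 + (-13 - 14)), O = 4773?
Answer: 4773 - 8*I*√21 ≈ 4773.0 - 36.661*I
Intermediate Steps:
N = I*√21 (N = √(6 - 27) = √(-21) = I*√21 ≈ 4.5826*I)
I(k) = -8*k
I(N) + O = -8*I*√21 + 4773 = 4773 - 8*I*√21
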